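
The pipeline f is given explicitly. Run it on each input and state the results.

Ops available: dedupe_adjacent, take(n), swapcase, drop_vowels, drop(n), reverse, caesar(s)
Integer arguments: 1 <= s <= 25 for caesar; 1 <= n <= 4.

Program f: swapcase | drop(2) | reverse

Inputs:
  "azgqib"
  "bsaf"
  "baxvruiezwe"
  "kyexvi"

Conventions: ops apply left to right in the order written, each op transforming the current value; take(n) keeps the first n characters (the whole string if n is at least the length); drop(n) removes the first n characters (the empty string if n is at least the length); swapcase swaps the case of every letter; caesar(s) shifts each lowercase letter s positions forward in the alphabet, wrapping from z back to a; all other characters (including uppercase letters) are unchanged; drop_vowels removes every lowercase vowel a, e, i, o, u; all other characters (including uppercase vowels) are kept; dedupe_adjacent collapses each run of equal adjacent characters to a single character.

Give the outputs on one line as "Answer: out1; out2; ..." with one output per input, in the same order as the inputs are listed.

"BIQG"; "FA"; "EWZEIURVX"; "IVXE"

Execution, op by op:
  "azgqib" -> "AZGQIB" -> "GQIB" -> "BIQG"
  "bsaf" -> "BSAF" -> "AF" -> "FA"
  "baxvruiezwe" -> "BAXVRUIEZWE" -> "XVRUIEZWE" -> "EWZEIURVX"
  "kyexvi" -> "KYEXVI" -> "EXVI" -> "IVXE"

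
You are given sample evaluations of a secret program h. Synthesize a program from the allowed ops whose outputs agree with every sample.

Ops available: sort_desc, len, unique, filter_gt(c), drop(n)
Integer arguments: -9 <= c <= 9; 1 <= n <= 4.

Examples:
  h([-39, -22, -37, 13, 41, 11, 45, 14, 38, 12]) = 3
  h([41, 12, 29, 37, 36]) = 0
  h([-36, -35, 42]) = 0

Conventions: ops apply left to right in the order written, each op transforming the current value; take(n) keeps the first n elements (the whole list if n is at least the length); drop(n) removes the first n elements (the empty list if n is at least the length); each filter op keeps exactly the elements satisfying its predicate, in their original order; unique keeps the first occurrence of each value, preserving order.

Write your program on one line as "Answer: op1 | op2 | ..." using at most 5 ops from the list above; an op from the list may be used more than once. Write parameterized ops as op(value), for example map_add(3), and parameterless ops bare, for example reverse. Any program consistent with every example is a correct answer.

drop(4) | drop(3) | sort_desc | len

Check, running the answer program on each example:
  [-39, -22, -37, 13, 41, 11, 45, 14, 38, 12] -> [41, 11, 45, 14, 38, 12] -> [14, 38, 12] -> [38, 14, 12] -> 3
  [41, 12, 29, 37, 36] -> [36] -> [] -> [] -> 0
  [-36, -35, 42] -> [] -> [] -> [] -> 0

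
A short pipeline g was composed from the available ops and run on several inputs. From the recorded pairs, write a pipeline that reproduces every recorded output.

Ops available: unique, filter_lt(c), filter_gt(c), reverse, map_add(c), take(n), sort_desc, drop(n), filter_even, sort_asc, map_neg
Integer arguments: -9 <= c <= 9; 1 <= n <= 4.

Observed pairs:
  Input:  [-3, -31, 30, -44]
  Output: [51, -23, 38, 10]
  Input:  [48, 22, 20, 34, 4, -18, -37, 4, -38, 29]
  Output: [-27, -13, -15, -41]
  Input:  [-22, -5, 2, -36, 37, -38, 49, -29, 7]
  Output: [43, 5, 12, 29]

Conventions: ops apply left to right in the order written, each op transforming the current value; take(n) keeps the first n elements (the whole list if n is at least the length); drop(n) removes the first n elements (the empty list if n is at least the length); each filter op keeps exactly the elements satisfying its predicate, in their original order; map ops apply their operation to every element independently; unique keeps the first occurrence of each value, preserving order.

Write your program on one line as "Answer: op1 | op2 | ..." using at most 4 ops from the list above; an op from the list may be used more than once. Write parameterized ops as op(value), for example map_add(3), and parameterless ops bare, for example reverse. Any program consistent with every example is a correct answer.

take(4) | map_neg | reverse | map_add(7)

Check, running the answer program on each example:
  [-3, -31, 30, -44] -> [-3, -31, 30, -44] -> [3, 31, -30, 44] -> [44, -30, 31, 3] -> [51, -23, 38, 10]
  [48, 22, 20, 34, 4, -18, -37, 4, -38, 29] -> [48, 22, 20, 34] -> [-48, -22, -20, -34] -> [-34, -20, -22, -48] -> [-27, -13, -15, -41]
  [-22, -5, 2, -36, 37, -38, 49, -29, 7] -> [-22, -5, 2, -36] -> [22, 5, -2, 36] -> [36, -2, 5, 22] -> [43, 5, 12, 29]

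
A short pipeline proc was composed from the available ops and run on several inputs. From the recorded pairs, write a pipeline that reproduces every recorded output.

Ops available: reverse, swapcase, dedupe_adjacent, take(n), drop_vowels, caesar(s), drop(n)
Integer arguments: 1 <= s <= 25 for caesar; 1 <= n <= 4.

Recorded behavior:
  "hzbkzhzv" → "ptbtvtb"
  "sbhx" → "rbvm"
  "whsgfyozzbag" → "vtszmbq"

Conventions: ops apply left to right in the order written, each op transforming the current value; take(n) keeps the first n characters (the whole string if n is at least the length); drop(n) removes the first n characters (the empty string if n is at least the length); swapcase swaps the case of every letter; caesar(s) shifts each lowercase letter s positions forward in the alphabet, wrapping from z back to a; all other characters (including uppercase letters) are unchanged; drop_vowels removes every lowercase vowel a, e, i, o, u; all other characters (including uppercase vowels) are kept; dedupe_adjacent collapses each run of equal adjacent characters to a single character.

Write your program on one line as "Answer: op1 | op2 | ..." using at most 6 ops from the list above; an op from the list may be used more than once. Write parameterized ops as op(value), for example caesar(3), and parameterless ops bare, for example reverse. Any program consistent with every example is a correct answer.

drop_vowels | caesar(20) | drop_vowels | dedupe_adjacent | reverse

Check, running the answer program on each example:
  "hzbkzhzv" -> "hzbkzhzv" -> "btvetbtp" -> "btvtbtp" -> "btvtbtp" -> "ptbtvtb"
  "sbhx" -> "sbhx" -> "mvbr" -> "mvbr" -> "mvbr" -> "rbvm"
  "whsgfyozzbag" -> "whsgfyzzbg" -> "qbmazsttva" -> "qbmzsttv" -> "qbmzstv" -> "vtszmbq"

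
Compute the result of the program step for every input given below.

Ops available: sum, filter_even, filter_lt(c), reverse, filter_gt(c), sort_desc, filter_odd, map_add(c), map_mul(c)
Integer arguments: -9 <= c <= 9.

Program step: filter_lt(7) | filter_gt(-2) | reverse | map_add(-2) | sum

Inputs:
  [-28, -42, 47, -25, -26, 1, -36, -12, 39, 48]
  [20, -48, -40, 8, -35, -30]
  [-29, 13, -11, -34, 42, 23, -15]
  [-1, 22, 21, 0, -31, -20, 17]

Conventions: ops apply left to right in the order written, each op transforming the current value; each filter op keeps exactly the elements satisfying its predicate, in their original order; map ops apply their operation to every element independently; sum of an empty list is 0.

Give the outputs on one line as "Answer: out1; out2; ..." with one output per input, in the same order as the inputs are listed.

Execution, op by op:
  [-28, -42, 47, -25, -26, 1, -36, -12, 39, 48] -> [-28, -42, -25, -26, 1, -36, -12] -> [1] -> [1] -> [-1] -> -1
  [20, -48, -40, 8, -35, -30] -> [-48, -40, -35, -30] -> [] -> [] -> [] -> 0
  [-29, 13, -11, -34, 42, 23, -15] -> [-29, -11, -34, -15] -> [] -> [] -> [] -> 0
  [-1, 22, 21, 0, -31, -20, 17] -> [-1, 0, -31, -20] -> [-1, 0] -> [0, -1] -> [-2, -3] -> -5

-1; 0; 0; -5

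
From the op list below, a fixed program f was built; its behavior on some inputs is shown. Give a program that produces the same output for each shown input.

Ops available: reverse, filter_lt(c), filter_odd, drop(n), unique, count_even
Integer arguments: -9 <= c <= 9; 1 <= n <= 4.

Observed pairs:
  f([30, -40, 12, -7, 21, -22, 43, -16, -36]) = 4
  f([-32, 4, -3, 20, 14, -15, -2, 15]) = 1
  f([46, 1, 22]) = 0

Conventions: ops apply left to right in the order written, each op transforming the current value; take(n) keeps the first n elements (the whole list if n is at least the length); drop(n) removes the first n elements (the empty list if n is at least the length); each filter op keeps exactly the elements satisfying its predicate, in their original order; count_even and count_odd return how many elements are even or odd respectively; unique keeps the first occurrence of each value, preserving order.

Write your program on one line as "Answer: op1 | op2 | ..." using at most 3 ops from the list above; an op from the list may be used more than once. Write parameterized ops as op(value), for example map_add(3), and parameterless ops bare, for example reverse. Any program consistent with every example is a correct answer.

filter_lt(-2) | reverse | count_even

Check, running the answer program on each example:
  [30, -40, 12, -7, 21, -22, 43, -16, -36] -> [-40, -7, -22, -16, -36] -> [-36, -16, -22, -7, -40] -> 4
  [-32, 4, -3, 20, 14, -15, -2, 15] -> [-32, -3, -15] -> [-15, -3, -32] -> 1
  [46, 1, 22] -> [] -> [] -> 0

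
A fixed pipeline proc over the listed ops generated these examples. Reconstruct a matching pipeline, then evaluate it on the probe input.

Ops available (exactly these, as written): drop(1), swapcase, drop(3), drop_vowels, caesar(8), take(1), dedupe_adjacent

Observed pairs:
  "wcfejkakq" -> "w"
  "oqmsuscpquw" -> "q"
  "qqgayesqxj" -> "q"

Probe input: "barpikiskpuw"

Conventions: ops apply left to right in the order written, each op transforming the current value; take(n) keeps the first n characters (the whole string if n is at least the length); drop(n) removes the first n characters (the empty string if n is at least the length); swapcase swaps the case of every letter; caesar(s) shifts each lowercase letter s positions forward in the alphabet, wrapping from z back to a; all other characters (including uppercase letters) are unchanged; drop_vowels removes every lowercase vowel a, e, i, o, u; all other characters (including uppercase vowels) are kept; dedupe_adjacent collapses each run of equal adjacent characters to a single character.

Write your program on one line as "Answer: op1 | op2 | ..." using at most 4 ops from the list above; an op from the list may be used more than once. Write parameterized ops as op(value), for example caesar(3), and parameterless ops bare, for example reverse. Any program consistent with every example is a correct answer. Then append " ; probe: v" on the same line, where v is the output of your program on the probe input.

drop_vowels | dedupe_adjacent | take(1) ; probe: "b"

Check, running the answer program on each example:
  "wcfejkakq" -> "wcfjkkq" -> "wcfjkq" -> "w"
  "oqmsuscpquw" -> "qmsscpqw" -> "qmscpqw" -> "q"
  "qqgayesqxj" -> "qqgysqxj" -> "qgysqxj" -> "q"
  probe: "barpikiskpuw" -> "brpkskpw" -> "brpkskpw" -> "b"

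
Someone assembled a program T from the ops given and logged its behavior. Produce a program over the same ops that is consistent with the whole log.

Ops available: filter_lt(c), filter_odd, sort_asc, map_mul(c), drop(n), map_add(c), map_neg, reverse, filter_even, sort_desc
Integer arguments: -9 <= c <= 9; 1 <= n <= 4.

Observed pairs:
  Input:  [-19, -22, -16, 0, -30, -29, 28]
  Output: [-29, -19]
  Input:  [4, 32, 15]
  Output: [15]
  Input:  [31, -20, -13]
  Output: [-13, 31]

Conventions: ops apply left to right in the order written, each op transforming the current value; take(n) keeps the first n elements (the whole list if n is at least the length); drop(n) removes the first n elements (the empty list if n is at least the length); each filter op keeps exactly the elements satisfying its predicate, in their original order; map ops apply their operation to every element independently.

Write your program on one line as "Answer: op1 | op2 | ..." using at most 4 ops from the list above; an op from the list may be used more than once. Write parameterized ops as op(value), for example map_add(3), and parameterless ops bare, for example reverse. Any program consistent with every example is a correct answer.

sort_desc | sort_asc | filter_odd

Check, running the answer program on each example:
  [-19, -22, -16, 0, -30, -29, 28] -> [28, 0, -16, -19, -22, -29, -30] -> [-30, -29, -22, -19, -16, 0, 28] -> [-29, -19]
  [4, 32, 15] -> [32, 15, 4] -> [4, 15, 32] -> [15]
  [31, -20, -13] -> [31, -13, -20] -> [-20, -13, 31] -> [-13, 31]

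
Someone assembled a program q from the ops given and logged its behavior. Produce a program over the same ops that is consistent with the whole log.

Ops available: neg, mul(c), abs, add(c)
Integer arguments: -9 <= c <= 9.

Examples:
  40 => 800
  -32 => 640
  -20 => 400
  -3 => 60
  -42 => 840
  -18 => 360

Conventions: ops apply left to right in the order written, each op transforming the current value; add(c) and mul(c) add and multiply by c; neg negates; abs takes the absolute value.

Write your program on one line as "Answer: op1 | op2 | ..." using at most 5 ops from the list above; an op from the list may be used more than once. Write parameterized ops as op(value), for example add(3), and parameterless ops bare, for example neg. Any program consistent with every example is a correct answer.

neg | mul(-5) | abs | mul(4)

Check, running the answer program on each example:
  40 -> -40 -> 200 -> 200 -> 800
  -32 -> 32 -> -160 -> 160 -> 640
  -20 -> 20 -> -100 -> 100 -> 400
  -3 -> 3 -> -15 -> 15 -> 60
  -42 -> 42 -> -210 -> 210 -> 840
  -18 -> 18 -> -90 -> 90 -> 360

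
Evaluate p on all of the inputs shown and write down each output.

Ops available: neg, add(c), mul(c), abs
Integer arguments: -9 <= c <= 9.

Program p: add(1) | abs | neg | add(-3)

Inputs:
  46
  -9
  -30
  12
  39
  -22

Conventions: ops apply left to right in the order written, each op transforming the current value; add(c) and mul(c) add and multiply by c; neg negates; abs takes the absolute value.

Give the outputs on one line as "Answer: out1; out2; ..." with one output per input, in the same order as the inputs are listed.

-50; -11; -32; -16; -43; -24

Execution, op by op:
  46 -> 47 -> 47 -> -47 -> -50
  -9 -> -8 -> 8 -> -8 -> -11
  -30 -> -29 -> 29 -> -29 -> -32
  12 -> 13 -> 13 -> -13 -> -16
  39 -> 40 -> 40 -> -40 -> -43
  -22 -> -21 -> 21 -> -21 -> -24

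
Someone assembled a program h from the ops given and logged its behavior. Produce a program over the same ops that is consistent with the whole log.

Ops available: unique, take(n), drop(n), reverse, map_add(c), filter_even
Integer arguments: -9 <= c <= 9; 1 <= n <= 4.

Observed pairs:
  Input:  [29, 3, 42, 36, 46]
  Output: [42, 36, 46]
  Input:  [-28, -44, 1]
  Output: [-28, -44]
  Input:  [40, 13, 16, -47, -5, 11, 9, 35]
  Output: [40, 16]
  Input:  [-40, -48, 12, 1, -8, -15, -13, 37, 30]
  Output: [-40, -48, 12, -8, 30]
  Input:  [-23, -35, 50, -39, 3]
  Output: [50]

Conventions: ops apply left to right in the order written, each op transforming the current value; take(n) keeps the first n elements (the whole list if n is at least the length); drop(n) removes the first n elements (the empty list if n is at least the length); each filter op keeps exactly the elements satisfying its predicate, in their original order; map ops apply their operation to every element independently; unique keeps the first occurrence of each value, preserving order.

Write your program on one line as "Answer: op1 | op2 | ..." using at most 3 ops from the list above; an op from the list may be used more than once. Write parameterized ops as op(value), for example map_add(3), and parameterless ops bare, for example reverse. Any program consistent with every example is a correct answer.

reverse | filter_even | reverse

Check, running the answer program on each example:
  [29, 3, 42, 36, 46] -> [46, 36, 42, 3, 29] -> [46, 36, 42] -> [42, 36, 46]
  [-28, -44, 1] -> [1, -44, -28] -> [-44, -28] -> [-28, -44]
  [40, 13, 16, -47, -5, 11, 9, 35] -> [35, 9, 11, -5, -47, 16, 13, 40] -> [16, 40] -> [40, 16]
  [-40, -48, 12, 1, -8, -15, -13, 37, 30] -> [30, 37, -13, -15, -8, 1, 12, -48, -40] -> [30, -8, 12, -48, -40] -> [-40, -48, 12, -8, 30]
  [-23, -35, 50, -39, 3] -> [3, -39, 50, -35, -23] -> [50] -> [50]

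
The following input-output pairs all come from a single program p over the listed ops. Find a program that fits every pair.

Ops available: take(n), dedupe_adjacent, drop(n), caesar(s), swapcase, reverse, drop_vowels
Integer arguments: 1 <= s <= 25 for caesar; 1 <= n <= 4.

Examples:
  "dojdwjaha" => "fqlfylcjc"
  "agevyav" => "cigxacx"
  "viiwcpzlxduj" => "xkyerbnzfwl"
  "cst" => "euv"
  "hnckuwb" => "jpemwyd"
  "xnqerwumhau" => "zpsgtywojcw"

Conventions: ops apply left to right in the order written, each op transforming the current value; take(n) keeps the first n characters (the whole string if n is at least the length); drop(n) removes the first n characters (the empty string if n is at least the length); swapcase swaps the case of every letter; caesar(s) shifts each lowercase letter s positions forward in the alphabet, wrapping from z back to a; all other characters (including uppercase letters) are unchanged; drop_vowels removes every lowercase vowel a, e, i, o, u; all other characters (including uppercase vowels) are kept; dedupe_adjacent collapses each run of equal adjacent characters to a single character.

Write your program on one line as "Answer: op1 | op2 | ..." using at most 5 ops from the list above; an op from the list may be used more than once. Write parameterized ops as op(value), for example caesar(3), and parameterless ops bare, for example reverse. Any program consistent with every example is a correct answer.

reverse | caesar(2) | dedupe_adjacent | reverse

Check, running the answer program on each example:
  "dojdwjaha" -> "ahajwdjod" -> "cjclyflqf" -> "cjclyflqf" -> "fqlfylcjc"
  "agevyav" -> "vayvega" -> "xcaxgic" -> "xcaxgic" -> "cigxacx"
  "viiwcpzlxduj" -> "judxlzpcwiiv" -> "lwfznbreykkx" -> "lwfznbreykx" -> "xkyerbnzfwl"
  "cst" -> "tsc" -> "vue" -> "vue" -> "euv"
  "hnckuwb" -> "bwukcnh" -> "dywmepj" -> "dywmepj" -> "jpemwyd"
  "xnqerwumhau" -> "uahmuwreqnx" -> "wcjowytgspz" -> "wcjowytgspz" -> "zpsgtywojcw"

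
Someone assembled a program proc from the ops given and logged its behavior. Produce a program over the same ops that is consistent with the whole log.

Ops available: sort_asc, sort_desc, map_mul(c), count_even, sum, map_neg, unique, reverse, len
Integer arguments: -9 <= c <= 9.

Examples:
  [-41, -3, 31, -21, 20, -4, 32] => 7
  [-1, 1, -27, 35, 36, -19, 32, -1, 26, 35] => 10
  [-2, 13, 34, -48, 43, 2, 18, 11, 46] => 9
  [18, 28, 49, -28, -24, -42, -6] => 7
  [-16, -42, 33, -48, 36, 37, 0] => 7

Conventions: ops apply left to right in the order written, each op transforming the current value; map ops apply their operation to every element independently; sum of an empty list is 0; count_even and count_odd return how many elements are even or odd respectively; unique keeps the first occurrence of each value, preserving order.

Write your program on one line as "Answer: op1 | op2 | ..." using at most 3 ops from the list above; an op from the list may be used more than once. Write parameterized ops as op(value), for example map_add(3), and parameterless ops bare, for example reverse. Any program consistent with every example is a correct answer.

map_mul(8) | sort_asc | count_even

Check, running the answer program on each example:
  [-41, -3, 31, -21, 20, -4, 32] -> [-328, -24, 248, -168, 160, -32, 256] -> [-328, -168, -32, -24, 160, 248, 256] -> 7
  [-1, 1, -27, 35, 36, -19, 32, -1, 26, 35] -> [-8, 8, -216, 280, 288, -152, 256, -8, 208, 280] -> [-216, -152, -8, -8, 8, 208, 256, 280, 280, 288] -> 10
  [-2, 13, 34, -48, 43, 2, 18, 11, 46] -> [-16, 104, 272, -384, 344, 16, 144, 88, 368] -> [-384, -16, 16, 88, 104, 144, 272, 344, 368] -> 9
  [18, 28, 49, -28, -24, -42, -6] -> [144, 224, 392, -224, -192, -336, -48] -> [-336, -224, -192, -48, 144, 224, 392] -> 7
  [-16, -42, 33, -48, 36, 37, 0] -> [-128, -336, 264, -384, 288, 296, 0] -> [-384, -336, -128, 0, 264, 288, 296] -> 7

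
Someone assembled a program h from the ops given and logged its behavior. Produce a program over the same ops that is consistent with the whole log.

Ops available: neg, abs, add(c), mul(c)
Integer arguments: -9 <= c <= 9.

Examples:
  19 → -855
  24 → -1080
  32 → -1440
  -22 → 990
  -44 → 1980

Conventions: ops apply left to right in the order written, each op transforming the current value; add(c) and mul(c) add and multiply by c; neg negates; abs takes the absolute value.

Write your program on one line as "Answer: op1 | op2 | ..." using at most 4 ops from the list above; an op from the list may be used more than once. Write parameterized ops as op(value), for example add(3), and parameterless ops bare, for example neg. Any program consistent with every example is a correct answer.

mul(-5) | neg | mul(-9)

Check, running the answer program on each example:
  19 -> -95 -> 95 -> -855
  24 -> -120 -> 120 -> -1080
  32 -> -160 -> 160 -> -1440
  -22 -> 110 -> -110 -> 990
  -44 -> 220 -> -220 -> 1980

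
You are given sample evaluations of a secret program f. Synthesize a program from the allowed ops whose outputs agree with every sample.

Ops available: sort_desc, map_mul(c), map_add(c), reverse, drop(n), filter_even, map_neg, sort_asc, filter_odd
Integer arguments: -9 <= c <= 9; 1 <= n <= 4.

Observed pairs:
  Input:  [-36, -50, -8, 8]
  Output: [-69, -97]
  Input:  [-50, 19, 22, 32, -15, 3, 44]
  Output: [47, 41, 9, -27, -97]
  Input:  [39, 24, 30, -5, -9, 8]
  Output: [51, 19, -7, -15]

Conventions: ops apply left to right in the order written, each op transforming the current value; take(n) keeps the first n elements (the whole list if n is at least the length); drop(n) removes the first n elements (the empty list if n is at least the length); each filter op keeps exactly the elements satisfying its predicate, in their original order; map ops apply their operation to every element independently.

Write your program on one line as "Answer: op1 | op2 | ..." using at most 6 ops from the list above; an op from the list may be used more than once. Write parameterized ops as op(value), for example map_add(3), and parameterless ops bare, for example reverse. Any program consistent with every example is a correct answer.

map_mul(2) | sort_desc | drop(2) | map_add(-1) | map_add(4)

Check, running the answer program on each example:
  [-36, -50, -8, 8] -> [-72, -100, -16, 16] -> [16, -16, -72, -100] -> [-72, -100] -> [-73, -101] -> [-69, -97]
  [-50, 19, 22, 32, -15, 3, 44] -> [-100, 38, 44, 64, -30, 6, 88] -> [88, 64, 44, 38, 6, -30, -100] -> [44, 38, 6, -30, -100] -> [43, 37, 5, -31, -101] -> [47, 41, 9, -27, -97]
  [39, 24, 30, -5, -9, 8] -> [78, 48, 60, -10, -18, 16] -> [78, 60, 48, 16, -10, -18] -> [48, 16, -10, -18] -> [47, 15, -11, -19] -> [51, 19, -7, -15]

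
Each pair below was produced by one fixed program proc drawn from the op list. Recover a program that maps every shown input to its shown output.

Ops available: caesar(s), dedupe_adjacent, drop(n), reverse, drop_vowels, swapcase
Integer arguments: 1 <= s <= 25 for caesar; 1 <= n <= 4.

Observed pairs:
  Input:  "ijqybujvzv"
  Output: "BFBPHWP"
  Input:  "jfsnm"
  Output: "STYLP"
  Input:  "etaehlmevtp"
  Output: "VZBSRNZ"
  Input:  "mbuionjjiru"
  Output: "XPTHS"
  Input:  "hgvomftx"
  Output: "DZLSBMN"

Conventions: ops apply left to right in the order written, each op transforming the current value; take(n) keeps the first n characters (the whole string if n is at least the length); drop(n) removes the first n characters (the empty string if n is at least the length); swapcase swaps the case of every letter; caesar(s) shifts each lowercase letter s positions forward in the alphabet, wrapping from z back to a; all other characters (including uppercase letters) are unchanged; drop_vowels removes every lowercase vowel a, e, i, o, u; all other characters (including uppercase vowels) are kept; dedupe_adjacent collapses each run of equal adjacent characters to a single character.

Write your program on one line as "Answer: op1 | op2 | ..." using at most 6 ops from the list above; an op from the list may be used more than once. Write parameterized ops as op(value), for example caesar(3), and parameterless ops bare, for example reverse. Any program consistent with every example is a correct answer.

dedupe_adjacent | drop_vowels | caesar(6) | reverse | drop_vowels | swapcase

Check, running the answer program on each example:
  "ijqybujvzv" -> "ijqybujvzv" -> "jqybjvzv" -> "pwehpbfb" -> "bfbphewp" -> "bfbphwp" -> "BFBPHWP"
  "jfsnm" -> "jfsnm" -> "jfsnm" -> "plyts" -> "stylp" -> "stylp" -> "STYLP"
  "etaehlmevtp" -> "etaehlmevtp" -> "thlmvtp" -> "znrsbzv" -> "vzbsrnz" -> "vzbsrnz" -> "VZBSRNZ"
  "mbuionjjiru" -> "mbuionjiru" -> "mbnjr" -> "shtpx" -> "xpths" -> "xpths" -> "XPTHS"
  "hgvomftx" -> "hgvomftx" -> "hgvmftx" -> "nmbslzd" -> "dzlsbmn" -> "dzlsbmn" -> "DZLSBMN"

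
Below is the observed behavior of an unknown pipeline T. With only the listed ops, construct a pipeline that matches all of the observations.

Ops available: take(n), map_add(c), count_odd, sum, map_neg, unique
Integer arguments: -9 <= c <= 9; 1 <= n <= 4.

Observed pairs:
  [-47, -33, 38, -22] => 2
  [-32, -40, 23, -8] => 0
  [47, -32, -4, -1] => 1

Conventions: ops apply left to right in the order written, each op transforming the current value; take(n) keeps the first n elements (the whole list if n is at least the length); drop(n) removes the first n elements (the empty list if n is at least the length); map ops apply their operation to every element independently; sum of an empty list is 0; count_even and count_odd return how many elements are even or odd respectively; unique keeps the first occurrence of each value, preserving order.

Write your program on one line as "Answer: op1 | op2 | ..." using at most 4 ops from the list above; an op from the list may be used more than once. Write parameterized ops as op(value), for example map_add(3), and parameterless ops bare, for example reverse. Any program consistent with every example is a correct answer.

take(2) | map_neg | count_odd

Check, running the answer program on each example:
  [-47, -33, 38, -22] -> [-47, -33] -> [47, 33] -> 2
  [-32, -40, 23, -8] -> [-32, -40] -> [32, 40] -> 0
  [47, -32, -4, -1] -> [47, -32] -> [-47, 32] -> 1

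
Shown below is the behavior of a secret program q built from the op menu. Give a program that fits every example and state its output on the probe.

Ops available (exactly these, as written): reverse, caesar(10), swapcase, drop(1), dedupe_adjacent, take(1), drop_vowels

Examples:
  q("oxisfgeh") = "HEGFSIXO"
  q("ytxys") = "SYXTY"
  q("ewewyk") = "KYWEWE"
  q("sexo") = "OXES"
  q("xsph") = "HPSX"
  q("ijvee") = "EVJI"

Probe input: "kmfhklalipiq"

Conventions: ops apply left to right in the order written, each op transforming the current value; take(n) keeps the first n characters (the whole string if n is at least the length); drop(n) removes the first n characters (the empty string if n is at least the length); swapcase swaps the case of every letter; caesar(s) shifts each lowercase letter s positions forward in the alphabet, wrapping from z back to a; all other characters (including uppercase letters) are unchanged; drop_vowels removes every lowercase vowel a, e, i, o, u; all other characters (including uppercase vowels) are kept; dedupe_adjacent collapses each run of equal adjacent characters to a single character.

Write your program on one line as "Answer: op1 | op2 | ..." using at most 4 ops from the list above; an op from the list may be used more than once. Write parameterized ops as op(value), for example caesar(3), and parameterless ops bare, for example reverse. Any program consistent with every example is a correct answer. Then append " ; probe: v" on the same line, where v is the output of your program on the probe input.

reverse | swapcase | dedupe_adjacent ; probe: "QIPILALKHFMK"

Check, running the answer program on each example:
  "oxisfgeh" -> "hegfsixo" -> "HEGFSIXO" -> "HEGFSIXO"
  "ytxys" -> "syxty" -> "SYXTY" -> "SYXTY"
  "ewewyk" -> "kywewe" -> "KYWEWE" -> "KYWEWE"
  "sexo" -> "oxes" -> "OXES" -> "OXES"
  "xsph" -> "hpsx" -> "HPSX" -> "HPSX"
  "ijvee" -> "eevji" -> "EEVJI" -> "EVJI"
  probe: "kmfhklalipiq" -> "qipilalkhfmk" -> "QIPILALKHFMK" -> "QIPILALKHFMK"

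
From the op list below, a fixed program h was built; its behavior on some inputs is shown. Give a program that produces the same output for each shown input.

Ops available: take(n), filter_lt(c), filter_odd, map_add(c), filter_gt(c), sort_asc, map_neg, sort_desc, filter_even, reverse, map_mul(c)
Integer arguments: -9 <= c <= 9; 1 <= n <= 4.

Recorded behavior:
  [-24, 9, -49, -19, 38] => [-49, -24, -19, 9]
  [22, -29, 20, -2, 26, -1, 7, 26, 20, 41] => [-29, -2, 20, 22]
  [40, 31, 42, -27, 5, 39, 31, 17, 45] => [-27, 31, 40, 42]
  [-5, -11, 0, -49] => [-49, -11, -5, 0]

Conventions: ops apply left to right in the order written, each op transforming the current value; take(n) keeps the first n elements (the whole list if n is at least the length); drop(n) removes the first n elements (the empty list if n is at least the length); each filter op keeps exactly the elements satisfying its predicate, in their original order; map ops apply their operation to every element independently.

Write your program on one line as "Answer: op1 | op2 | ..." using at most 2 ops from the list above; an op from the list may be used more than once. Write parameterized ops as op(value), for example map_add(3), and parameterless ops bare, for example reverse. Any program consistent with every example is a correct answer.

take(4) | sort_asc

Check, running the answer program on each example:
  [-24, 9, -49, -19, 38] -> [-24, 9, -49, -19] -> [-49, -24, -19, 9]
  [22, -29, 20, -2, 26, -1, 7, 26, 20, 41] -> [22, -29, 20, -2] -> [-29, -2, 20, 22]
  [40, 31, 42, -27, 5, 39, 31, 17, 45] -> [40, 31, 42, -27] -> [-27, 31, 40, 42]
  [-5, -11, 0, -49] -> [-5, -11, 0, -49] -> [-49, -11, -5, 0]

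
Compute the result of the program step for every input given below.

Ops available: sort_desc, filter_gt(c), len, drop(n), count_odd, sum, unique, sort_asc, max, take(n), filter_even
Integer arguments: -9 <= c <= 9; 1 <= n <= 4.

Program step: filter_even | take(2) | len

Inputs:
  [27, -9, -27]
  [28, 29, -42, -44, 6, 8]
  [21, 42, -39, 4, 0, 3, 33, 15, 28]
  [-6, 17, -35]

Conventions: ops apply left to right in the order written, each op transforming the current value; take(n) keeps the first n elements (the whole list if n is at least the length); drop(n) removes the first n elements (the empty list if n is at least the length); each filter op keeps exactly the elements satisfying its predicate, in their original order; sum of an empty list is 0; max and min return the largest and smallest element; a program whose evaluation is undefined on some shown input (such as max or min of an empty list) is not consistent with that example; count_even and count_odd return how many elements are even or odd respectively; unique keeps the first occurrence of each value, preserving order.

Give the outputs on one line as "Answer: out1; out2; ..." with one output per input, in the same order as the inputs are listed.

Execution, op by op:
  [27, -9, -27] -> [] -> [] -> 0
  [28, 29, -42, -44, 6, 8] -> [28, -42, -44, 6, 8] -> [28, -42] -> 2
  [21, 42, -39, 4, 0, 3, 33, 15, 28] -> [42, 4, 0, 28] -> [42, 4] -> 2
  [-6, 17, -35] -> [-6] -> [-6] -> 1

0; 2; 2; 1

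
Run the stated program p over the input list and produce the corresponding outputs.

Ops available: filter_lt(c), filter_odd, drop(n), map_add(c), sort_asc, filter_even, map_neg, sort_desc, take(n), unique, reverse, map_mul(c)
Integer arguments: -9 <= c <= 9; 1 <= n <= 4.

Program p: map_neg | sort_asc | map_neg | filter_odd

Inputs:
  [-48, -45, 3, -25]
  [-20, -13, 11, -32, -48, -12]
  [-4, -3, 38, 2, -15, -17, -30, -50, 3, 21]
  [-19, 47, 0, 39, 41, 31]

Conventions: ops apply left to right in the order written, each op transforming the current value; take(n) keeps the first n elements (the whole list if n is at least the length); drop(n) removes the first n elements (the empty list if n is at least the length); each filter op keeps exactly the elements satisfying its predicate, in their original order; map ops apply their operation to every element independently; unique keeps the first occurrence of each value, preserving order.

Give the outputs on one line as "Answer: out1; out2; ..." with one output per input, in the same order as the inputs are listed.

[3, -25, -45]; [11, -13]; [21, 3, -3, -15, -17]; [47, 41, 39, 31, -19]

Execution, op by op:
  [-48, -45, 3, -25] -> [48, 45, -3, 25] -> [-3, 25, 45, 48] -> [3, -25, -45, -48] -> [3, -25, -45]
  [-20, -13, 11, -32, -48, -12] -> [20, 13, -11, 32, 48, 12] -> [-11, 12, 13, 20, 32, 48] -> [11, -12, -13, -20, -32, -48] -> [11, -13]
  [-4, -3, 38, 2, -15, -17, -30, -50, 3, 21] -> [4, 3, -38, -2, 15, 17, 30, 50, -3, -21] -> [-38, -21, -3, -2, 3, 4, 15, 17, 30, 50] -> [38, 21, 3, 2, -3, -4, -15, -17, -30, -50] -> [21, 3, -3, -15, -17]
  [-19, 47, 0, 39, 41, 31] -> [19, -47, 0, -39, -41, -31] -> [-47, -41, -39, -31, 0, 19] -> [47, 41, 39, 31, 0, -19] -> [47, 41, 39, 31, -19]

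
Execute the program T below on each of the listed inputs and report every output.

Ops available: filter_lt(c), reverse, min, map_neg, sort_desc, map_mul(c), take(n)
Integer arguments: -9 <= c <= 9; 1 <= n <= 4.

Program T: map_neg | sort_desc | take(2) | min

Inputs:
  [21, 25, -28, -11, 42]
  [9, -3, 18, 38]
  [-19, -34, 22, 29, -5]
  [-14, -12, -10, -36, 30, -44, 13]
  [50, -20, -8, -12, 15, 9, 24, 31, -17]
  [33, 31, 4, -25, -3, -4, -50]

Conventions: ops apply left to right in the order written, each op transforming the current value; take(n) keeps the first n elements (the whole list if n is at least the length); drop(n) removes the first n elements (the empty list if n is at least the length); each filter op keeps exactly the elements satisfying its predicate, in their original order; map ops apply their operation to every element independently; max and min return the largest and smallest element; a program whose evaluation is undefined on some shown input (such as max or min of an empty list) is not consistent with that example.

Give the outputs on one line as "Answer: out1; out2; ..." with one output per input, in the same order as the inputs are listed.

Execution, op by op:
  [21, 25, -28, -11, 42] -> [-21, -25, 28, 11, -42] -> [28, 11, -21, -25, -42] -> [28, 11] -> 11
  [9, -3, 18, 38] -> [-9, 3, -18, -38] -> [3, -9, -18, -38] -> [3, -9] -> -9
  [-19, -34, 22, 29, -5] -> [19, 34, -22, -29, 5] -> [34, 19, 5, -22, -29] -> [34, 19] -> 19
  [-14, -12, -10, -36, 30, -44, 13] -> [14, 12, 10, 36, -30, 44, -13] -> [44, 36, 14, 12, 10, -13, -30] -> [44, 36] -> 36
  [50, -20, -8, -12, 15, 9, 24, 31, -17] -> [-50, 20, 8, 12, -15, -9, -24, -31, 17] -> [20, 17, 12, 8, -9, -15, -24, -31, -50] -> [20, 17] -> 17
  [33, 31, 4, -25, -3, -4, -50] -> [-33, -31, -4, 25, 3, 4, 50] -> [50, 25, 4, 3, -4, -31, -33] -> [50, 25] -> 25

11; -9; 19; 36; 17; 25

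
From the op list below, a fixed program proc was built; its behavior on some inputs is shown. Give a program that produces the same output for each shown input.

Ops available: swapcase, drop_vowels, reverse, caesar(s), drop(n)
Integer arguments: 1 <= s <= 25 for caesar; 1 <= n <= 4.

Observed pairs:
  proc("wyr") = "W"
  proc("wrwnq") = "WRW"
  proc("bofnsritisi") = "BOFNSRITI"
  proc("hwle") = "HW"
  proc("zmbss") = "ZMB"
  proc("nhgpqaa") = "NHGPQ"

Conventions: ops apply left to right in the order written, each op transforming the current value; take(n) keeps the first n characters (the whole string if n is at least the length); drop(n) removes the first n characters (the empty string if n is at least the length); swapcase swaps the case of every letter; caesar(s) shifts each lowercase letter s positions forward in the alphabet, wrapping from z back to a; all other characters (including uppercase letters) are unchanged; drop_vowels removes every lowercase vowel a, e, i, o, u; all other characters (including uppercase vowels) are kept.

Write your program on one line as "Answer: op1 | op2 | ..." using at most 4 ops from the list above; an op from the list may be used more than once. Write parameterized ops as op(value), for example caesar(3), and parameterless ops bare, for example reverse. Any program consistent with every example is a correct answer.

swapcase | reverse | drop(2) | reverse

Check, running the answer program on each example:
  "wyr" -> "WYR" -> "RYW" -> "W" -> "W"
  "wrwnq" -> "WRWNQ" -> "QNWRW" -> "WRW" -> "WRW"
  "bofnsritisi" -> "BOFNSRITISI" -> "ISITIRSNFOB" -> "ITIRSNFOB" -> "BOFNSRITI"
  "hwle" -> "HWLE" -> "ELWH" -> "WH" -> "HW"
  "zmbss" -> "ZMBSS" -> "SSBMZ" -> "BMZ" -> "ZMB"
  "nhgpqaa" -> "NHGPQAA" -> "AAQPGHN" -> "QPGHN" -> "NHGPQ"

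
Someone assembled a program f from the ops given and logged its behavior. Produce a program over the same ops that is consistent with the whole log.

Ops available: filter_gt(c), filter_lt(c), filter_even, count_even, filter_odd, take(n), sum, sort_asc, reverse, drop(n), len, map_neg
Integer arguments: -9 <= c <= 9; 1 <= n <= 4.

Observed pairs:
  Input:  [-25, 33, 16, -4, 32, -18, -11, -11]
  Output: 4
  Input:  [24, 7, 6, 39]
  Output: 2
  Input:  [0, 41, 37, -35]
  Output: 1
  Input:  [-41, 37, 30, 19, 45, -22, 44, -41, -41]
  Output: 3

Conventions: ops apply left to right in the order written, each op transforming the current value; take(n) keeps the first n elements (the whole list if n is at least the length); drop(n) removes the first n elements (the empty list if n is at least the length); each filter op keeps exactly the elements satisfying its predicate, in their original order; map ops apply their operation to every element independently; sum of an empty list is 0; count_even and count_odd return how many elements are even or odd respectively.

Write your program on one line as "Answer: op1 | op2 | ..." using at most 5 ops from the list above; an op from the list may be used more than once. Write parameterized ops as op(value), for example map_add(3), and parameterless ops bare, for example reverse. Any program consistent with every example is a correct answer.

reverse | filter_even | map_neg | len

Check, running the answer program on each example:
  [-25, 33, 16, -4, 32, -18, -11, -11] -> [-11, -11, -18, 32, -4, 16, 33, -25] -> [-18, 32, -4, 16] -> [18, -32, 4, -16] -> 4
  [24, 7, 6, 39] -> [39, 6, 7, 24] -> [6, 24] -> [-6, -24] -> 2
  [0, 41, 37, -35] -> [-35, 37, 41, 0] -> [0] -> [0] -> 1
  [-41, 37, 30, 19, 45, -22, 44, -41, -41] -> [-41, -41, 44, -22, 45, 19, 30, 37, -41] -> [44, -22, 30] -> [-44, 22, -30] -> 3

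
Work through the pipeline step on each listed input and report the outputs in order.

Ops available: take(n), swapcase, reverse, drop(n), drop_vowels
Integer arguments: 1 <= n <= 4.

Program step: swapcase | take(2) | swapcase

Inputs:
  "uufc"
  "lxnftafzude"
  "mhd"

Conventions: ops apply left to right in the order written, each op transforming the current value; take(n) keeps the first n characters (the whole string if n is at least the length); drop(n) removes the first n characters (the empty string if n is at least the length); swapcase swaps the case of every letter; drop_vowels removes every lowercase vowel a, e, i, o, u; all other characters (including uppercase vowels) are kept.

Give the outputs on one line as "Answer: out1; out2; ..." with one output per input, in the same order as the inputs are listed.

"uu"; "lx"; "mh"

Execution, op by op:
  "uufc" -> "UUFC" -> "UU" -> "uu"
  "lxnftafzude" -> "LXNFTAFZUDE" -> "LX" -> "lx"
  "mhd" -> "MHD" -> "MH" -> "mh"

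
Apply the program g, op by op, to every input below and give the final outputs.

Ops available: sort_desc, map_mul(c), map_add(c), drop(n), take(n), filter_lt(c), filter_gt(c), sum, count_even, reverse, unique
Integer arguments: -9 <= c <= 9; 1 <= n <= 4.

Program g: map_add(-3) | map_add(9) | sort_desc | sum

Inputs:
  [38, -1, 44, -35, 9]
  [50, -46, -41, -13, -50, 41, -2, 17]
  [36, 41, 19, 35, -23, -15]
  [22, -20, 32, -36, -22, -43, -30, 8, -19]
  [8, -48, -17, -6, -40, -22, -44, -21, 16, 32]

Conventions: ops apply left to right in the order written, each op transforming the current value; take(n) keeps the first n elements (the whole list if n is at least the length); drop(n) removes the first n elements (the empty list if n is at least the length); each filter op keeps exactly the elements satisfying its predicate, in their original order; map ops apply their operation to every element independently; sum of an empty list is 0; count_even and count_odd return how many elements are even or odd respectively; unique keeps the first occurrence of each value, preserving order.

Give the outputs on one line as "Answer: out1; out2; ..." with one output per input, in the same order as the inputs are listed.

85; 4; 129; -54; -82

Execution, op by op:
  [38, -1, 44, -35, 9] -> [35, -4, 41, -38, 6] -> [44, 5, 50, -29, 15] -> [50, 44, 15, 5, -29] -> 85
  [50, -46, -41, -13, -50, 41, -2, 17] -> [47, -49, -44, -16, -53, 38, -5, 14] -> [56, -40, -35, -7, -44, 47, 4, 23] -> [56, 47, 23, 4, -7, -35, -40, -44] -> 4
  [36, 41, 19, 35, -23, -15] -> [33, 38, 16, 32, -26, -18] -> [42, 47, 25, 41, -17, -9] -> [47, 42, 41, 25, -9, -17] -> 129
  [22, -20, 32, -36, -22, -43, -30, 8, -19] -> [19, -23, 29, -39, -25, -46, -33, 5, -22] -> [28, -14, 38, -30, -16, -37, -24, 14, -13] -> [38, 28, 14, -13, -14, -16, -24, -30, -37] -> -54
  [8, -48, -17, -6, -40, -22, -44, -21, 16, 32] -> [5, -51, -20, -9, -43, -25, -47, -24, 13, 29] -> [14, -42, -11, 0, -34, -16, -38, -15, 22, 38] -> [38, 22, 14, 0, -11, -15, -16, -34, -38, -42] -> -82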